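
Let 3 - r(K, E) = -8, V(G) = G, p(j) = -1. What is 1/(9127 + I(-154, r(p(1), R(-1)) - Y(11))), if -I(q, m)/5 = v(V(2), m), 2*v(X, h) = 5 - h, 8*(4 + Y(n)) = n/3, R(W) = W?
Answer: 48/439241 ≈ 0.00010928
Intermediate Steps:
Y(n) = -4 + n/24 (Y(n) = -4 + (n/3)/8 = -4 + n/24)
r(K, E) = 11 (r(K, E) = 3 - 1*(-8) = 3 + 8 = 11)
v(X, h) = 5/2 - h/2 (v(X, h) = (5 - h)/2 = 5/2 - h/2)
I(q, m) = -25/2 + 5*m/2 (I(q, m) = -5*(5/2 - m/2) = -25/2 + 5*m/2)
1/(9127 + I(-154, r(p(1), R(-1)) - Y(11))) = 1/(9127 + (-25/2 + 5*(11 - (-4 + (1/24)*11))/2)) = 1/(9127 + (-25/2 + 5*(11 - (-4 + 11/24))/2)) = 1/(9127 + (-25/2 + 5*(11 - 1*(-85/24))/2)) = 1/(9127 + (-25/2 + 5*(11 + 85/24)/2)) = 1/(9127 + (-25/2 + (5/2)*(349/24))) = 1/(9127 + (-25/2 + 1745/48)) = 1/(9127 + 1145/48) = 1/(439241/48) = 48/439241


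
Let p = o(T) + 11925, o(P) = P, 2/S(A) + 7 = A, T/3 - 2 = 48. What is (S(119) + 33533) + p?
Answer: 2554049/56 ≈ 45608.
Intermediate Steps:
T = 150 (T = 6 + 3*48 = 6 + 144 = 150)
S(A) = 2/(-7 + A)
p = 12075 (p = 150 + 11925 = 12075)
(S(119) + 33533) + p = (2/(-7 + 119) + 33533) + 12075 = (2/112 + 33533) + 12075 = (2*(1/112) + 33533) + 12075 = (1/56 + 33533) + 12075 = 1877849/56 + 12075 = 2554049/56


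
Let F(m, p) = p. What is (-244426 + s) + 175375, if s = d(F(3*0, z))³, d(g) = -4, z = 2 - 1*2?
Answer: -69115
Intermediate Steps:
z = 0 (z = 2 - 2 = 0)
s = -64 (s = (-4)³ = -64)
(-244426 + s) + 175375 = (-244426 - 64) + 175375 = -244490 + 175375 = -69115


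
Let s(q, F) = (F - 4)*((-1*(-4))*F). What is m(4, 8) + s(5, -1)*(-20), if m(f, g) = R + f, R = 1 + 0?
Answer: -395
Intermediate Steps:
s(q, F) = 4*F*(-4 + F) (s(q, F) = (-4 + F)*(4*F) = 4*F*(-4 + F))
R = 1
m(f, g) = 1 + f
m(4, 8) + s(5, -1)*(-20) = (1 + 4) + (4*(-1)*(-4 - 1))*(-20) = 5 + (4*(-1)*(-5))*(-20) = 5 + 20*(-20) = 5 - 400 = -395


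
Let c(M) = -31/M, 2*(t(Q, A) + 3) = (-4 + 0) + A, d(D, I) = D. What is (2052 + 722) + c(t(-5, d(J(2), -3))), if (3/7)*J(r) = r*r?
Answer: 2867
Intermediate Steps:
J(r) = 7*r**2/3 (J(r) = 7*(r*r)/3 = 7*r**2/3)
t(Q, A) = -5 + A/2 (t(Q, A) = -3 + ((-4 + 0) + A)/2 = -3 + (-4 + A)/2 = -3 + (-2 + A/2) = -5 + A/2)
(2052 + 722) + c(t(-5, d(J(2), -3))) = (2052 + 722) - 31/(-5 + ((7/3)*2**2)/2) = 2774 - 31/(-5 + ((7/3)*4)/2) = 2774 - 31/(-5 + (1/2)*(28/3)) = 2774 - 31/(-5 + 14/3) = 2774 - 31/(-1/3) = 2774 - 31*(-3) = 2774 + 93 = 2867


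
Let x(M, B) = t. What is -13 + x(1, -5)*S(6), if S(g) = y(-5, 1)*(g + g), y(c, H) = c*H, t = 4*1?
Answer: -253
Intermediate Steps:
t = 4
y(c, H) = H*c
x(M, B) = 4
S(g) = -10*g (S(g) = (1*(-5))*(g + g) = -10*g)
-13 + x(1, -5)*S(6) = -13 + 4*(-10*6) = -13 + 4*(-60) = -13 - 240 = -253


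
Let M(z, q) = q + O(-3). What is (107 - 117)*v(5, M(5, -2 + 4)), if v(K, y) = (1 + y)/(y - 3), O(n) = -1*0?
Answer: 30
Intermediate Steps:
O(n) = 0
M(z, q) = q (M(z, q) = q + 0 = q)
v(K, y) = (1 + y)/(-3 + y)
(107 - 117)*v(5, M(5, -2 + 4)) = (107 - 117)*((1 + (-2 + 4))/(-3 + (-2 + 4))) = -10*(1 + 2)/(-3 + 2) = -10*3/(-1) = -(-10)*3 = -10*(-3) = 30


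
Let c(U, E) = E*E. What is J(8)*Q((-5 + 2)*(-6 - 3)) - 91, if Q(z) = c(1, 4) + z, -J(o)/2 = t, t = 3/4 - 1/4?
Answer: -134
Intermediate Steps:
c(U, E) = E²
t = ½ (t = 3*(¼) - 1*¼ = ¾ - ¼ = ½ ≈ 0.50000)
J(o) = -1 (J(o) = -2*½ = -1)
Q(z) = 16 + z (Q(z) = 4² + z = 16 + z)
J(8)*Q((-5 + 2)*(-6 - 3)) - 91 = -(16 + (-5 + 2)*(-6 - 3)) - 91 = -(16 - 3*(-9)) - 91 = -(16 + 27) - 91 = -1*43 - 91 = -43 - 91 = -134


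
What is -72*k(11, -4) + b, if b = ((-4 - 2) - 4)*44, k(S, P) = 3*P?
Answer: 424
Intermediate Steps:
b = -440 (b = (-6 - 4)*44 = -10*44 = -440)
-72*k(11, -4) + b = -216*(-4) - 440 = -72*(-12) - 440 = 864 - 440 = 424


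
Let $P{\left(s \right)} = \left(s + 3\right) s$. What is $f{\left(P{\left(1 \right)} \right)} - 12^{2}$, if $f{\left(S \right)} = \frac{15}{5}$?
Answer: $-141$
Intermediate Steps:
$P{\left(s \right)} = s \left(3 + s\right)$ ($P{\left(s \right)} = \left(3 + s\right) s = s \left(3 + s\right)$)
$f{\left(S \right)} = 3$ ($f{\left(S \right)} = 15 \cdot \frac{1}{5} = 3$)
$f{\left(P{\left(1 \right)} \right)} - 12^{2} = 3 - 12^{2} = 3 - 144 = -141$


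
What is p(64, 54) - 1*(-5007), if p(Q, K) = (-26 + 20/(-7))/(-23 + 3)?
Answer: 350591/70 ≈ 5008.4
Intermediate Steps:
p(Q, K) = 101/70 (p(Q, K) = (-26 + 20*(-⅐))/(-20) = (-26 - 20/7)*(-1/20) = -202/7*(-1/20) = 101/70)
p(64, 54) - 1*(-5007) = 101/70 - 1*(-5007) = 101/70 + 5007 = 350591/70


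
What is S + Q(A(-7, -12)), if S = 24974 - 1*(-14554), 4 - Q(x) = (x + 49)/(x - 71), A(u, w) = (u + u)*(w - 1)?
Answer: 1462607/37 ≈ 39530.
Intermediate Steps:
A(u, w) = 2*u*(-1 + w) (A(u, w) = (2*u)*(-1 + w) = 2*u*(-1 + w))
Q(x) = 4 - (49 + x)/(-71 + x) (Q(x) = 4 - (x + 49)/(x - 71) = 4 - (49 + x)/(-71 + x))
S = 39528 (S = 24974 + 14554 = 39528)
S + Q(A(-7, -12)) = 39528 + 3*(-111 + 2*(-7)*(-1 - 12))/(-71 + 2*(-7)*(-1 - 12)) = 39528 + 3*(-111 + 2*(-7)*(-13))/(-71 + 2*(-7)*(-13)) = 39528 + 3*(-111 + 182)/(-71 + 182) = 39528 + 3*71/111 = 39528 + 3*(1/111)*71 = 39528 + 71/37 = 1462607/37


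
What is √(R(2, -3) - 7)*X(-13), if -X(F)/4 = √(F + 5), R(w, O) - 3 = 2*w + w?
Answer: -16*I ≈ -16.0*I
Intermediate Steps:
R(w, O) = 3 + 3*w (R(w, O) = 3 + (2*w + w) = 3 + 3*w)
X(F) = -4*√(5 + F) (X(F) = -4*√(F + 5) = -4*√(5 + F))
√(R(2, -3) - 7)*X(-13) = √((3 + 3*2) - 7)*(-4*√(5 - 13)) = √((3 + 6) - 7)*(-8*I*√2) = √(9 - 7)*(-8*I*√2) = √2*(-8*I*√2) = -16*I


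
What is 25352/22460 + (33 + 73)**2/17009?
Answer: 170893182/95505535 ≈ 1.7894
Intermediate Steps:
25352/22460 + (33 + 73)**2/17009 = 25352*(1/22460) + 106**2*(1/17009) = 6338/5615 + 11236*(1/17009) = 6338/5615 + 11236/17009 = 170893182/95505535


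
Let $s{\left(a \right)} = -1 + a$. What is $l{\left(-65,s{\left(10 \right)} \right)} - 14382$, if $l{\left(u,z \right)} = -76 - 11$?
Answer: $-14469$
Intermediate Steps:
$l{\left(u,z \right)} = -87$
$l{\left(-65,s{\left(10 \right)} \right)} - 14382 = -87 - 14382 = -14469$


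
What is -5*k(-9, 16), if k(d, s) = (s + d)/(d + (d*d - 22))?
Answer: -7/10 ≈ -0.70000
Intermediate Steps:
k(d, s) = (d + s)/(-22 + d + d²) (k(d, s) = (d + s)/(d + (d² - 22)) = (d + s)/(d + (-22 + d²)) = (d + s)/(-22 + d + d²))
-5*k(-9, 16) = -5*(-9 + 16)/(-22 - 9 + (-9)²) = -5*7/(-22 - 9 + 81) = -5*7/50 = -7/10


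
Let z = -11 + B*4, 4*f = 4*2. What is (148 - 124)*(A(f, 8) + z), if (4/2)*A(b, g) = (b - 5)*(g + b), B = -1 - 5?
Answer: -1200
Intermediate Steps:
f = 2 (f = (4*2)/4 = (¼)*8 = 2)
B = -6
A(b, g) = (-5 + b)*(b + g)/2 (A(b, g) = ((b - 5)*(g + b))/2 = ((-5 + b)*(b + g))/2 = (-5 + b)*(b + g)/2)
z = -35 (z = -11 - 6*4 = -11 - 24 = -35)
(148 - 124)*(A(f, 8) + z) = (148 - 124)*(((½)*2² - 5/2*2 - 5/2*8 + (½)*2*8) - 35) = 24*(((½)*4 - 5 - 20 + 8) - 35) = 24*((2 - 5 - 20 + 8) - 35) = 24*(-15 - 35) = 24*(-50) = -1200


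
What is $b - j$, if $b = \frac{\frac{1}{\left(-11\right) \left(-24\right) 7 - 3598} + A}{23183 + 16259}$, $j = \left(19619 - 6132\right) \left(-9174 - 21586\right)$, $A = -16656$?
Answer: $\frac{28635097463671999}{69023500} \approx 4.1486 \cdot 10^{8}$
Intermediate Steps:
$j = -414860120$ ($j = 13487 \left(-30760\right) = -414860120$)
$b = - \frac{29148001}{69023500}$ ($b = \frac{\frac{1}{\left(-11\right) \left(-24\right) 7 - 3598} - 16656}{23183 + 16259} = \frac{\frac{1}{264 \cdot 7 - 3598} - 16656}{39442} = \left(\frac{1}{1848 - 3598} - 16656\right) \frac{1}{39442} = \left(\frac{1}{-1750} - 16656\right) \frac{1}{39442} = \left(- \frac{1}{1750} - 16656\right) \frac{1}{39442} = \left(- \frac{29148001}{1750}\right) \frac{1}{39442} = - \frac{29148001}{69023500} \approx -0.42229$)
$b - j = - \frac{29148001}{69023500} - -414860120 = - \frac{29148001}{69023500} + 414860120 = \frac{28635097463671999}{69023500}$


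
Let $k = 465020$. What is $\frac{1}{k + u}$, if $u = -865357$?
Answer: $- \frac{1}{400337} \approx -2.4979 \cdot 10^{-6}$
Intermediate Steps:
$\frac{1}{k + u} = \frac{1}{465020 - 865357} = \frac{1}{-400337} = - \frac{1}{400337}$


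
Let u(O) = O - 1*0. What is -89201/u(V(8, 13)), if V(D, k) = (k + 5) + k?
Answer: -89201/31 ≈ -2877.5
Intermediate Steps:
V(D, k) = 5 + 2*k (V(D, k) = (5 + k) + k = 5 + 2*k)
u(O) = O (u(O) = O + 0 = O)
-89201/u(V(8, 13)) = -89201/(5 + 2*13) = -89201/(5 + 26) = -89201/31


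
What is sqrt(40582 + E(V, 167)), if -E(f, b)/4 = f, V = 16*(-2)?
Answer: sqrt(40710) ≈ 201.77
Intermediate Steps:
V = -32
E(f, b) = -4*f
sqrt(40582 + E(V, 167)) = sqrt(40582 - 4*(-32)) = sqrt(40582 + 128) = sqrt(40710)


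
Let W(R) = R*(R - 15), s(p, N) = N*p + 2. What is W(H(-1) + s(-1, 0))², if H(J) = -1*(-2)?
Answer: 1936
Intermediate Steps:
s(p, N) = 2 + N*p
H(J) = 2
W(R) = R*(-15 + R)
W(H(-1) + s(-1, 0))² = ((2 + (2 + 0*(-1)))*(-15 + (2 + (2 + 0*(-1)))))² = ((2 + (2 + 0))*(-15 + (2 + (2 + 0))))² = ((2 + 2)*(-15 + (2 + 2)))² = (4*(-15 + 4))² = (4*(-11))² = (-44)² = 1936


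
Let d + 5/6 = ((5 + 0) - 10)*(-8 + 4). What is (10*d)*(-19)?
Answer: -10925/3 ≈ -3641.7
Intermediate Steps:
d = 115/6 (d = -⅚ + ((5 + 0) - 10)*(-8 + 4) = -⅚ + (5 - 10)*(-4) = -⅚ - 5*(-4) = -⅚ + 20 = 115/6 ≈ 19.167)
(10*d)*(-19) = (10*(115/6))*(-19) = (575/3)*(-19) = -10925/3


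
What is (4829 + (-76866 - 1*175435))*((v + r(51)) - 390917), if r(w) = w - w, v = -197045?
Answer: 145504132064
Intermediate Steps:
r(w) = 0
(4829 + (-76866 - 1*175435))*((v + r(51)) - 390917) = (4829 + (-76866 - 1*175435))*((-197045 + 0) - 390917) = (4829 + (-76866 - 175435))*(-197045 - 390917) = (4829 - 252301)*(-587962) = -247472*(-587962) = 145504132064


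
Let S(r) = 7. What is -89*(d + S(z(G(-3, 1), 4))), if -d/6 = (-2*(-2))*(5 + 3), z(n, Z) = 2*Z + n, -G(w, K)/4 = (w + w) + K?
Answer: 16465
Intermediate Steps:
G(w, K) = -8*w - 4*K (G(w, K) = -4*((w + w) + K) = -4*(2*w + K) = -4*(K + 2*w) = -8*w - 4*K)
z(n, Z) = n + 2*Z
d = -192 (d = -6*(-2*(-2))*(5 + 3) = -24*8 = -6*32 = -192)
-89*(d + S(z(G(-3, 1), 4))) = -89*(-192 + 7) = -89*(-185) = 16465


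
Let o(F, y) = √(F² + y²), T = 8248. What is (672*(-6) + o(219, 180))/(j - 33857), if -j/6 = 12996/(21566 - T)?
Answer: 26849088/225492751 - 19977*√8929/225492751 ≈ 0.11070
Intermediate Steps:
j = -38988/6659 (j = -77976/(21566 - 1*8248) = -77976/(21566 - 8248) = -77976/13318 = -6*6498/6659 = -38988/6659 ≈ -5.8549)
(672*(-6) + o(219, 180))/(j - 33857) = (672*(-6) + √(219² + 180²))/(-38988/6659 - 33857) = (-4032 + √(47961 + 32400))/(-225492751/6659) = (-4032 + √80361)*(-6659/225492751) = (-4032 + 3*√8929)*(-6659/225492751) = 26849088/225492751 - 19977*√8929/225492751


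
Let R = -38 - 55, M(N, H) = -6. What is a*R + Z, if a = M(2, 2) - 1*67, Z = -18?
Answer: 6771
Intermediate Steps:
a = -73 (a = -6 - 1*67 = -6 - 67 = -73)
R = -93
a*R + Z = -73*(-93) - 18 = 6789 - 18 = 6771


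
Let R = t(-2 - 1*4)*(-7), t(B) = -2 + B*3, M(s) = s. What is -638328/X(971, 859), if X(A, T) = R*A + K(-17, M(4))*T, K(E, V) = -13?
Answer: -212776/41591 ≈ -5.1159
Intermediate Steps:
t(B) = -2 + 3*B
R = 140 (R = (-2 + 3*(-2 - 1*4))*(-7) = (-2 + 3*(-2 - 4))*(-7) = (-2 + 3*(-6))*(-7) = (-2 - 18)*(-7) = -20*(-7) = 140)
X(A, T) = -13*T + 140*A (X(A, T) = 140*A - 13*T = -13*T + 140*A)
-638328/X(971, 859) = -638328/(-13*859 + 140*971) = -638328/(-11167 + 135940) = -638328/124773 = -638328*1/124773 = -212776/41591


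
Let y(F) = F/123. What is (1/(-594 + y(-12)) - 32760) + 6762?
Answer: -633259325/24358 ≈ -25998.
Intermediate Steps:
y(F) = F/123 (y(F) = F*(1/123) = F/123)
(1/(-594 + y(-12)) - 32760) + 6762 = (1/(-594 + (1/123)*(-12)) - 32760) + 6762 = (1/(-594 - 4/41) - 32760) + 6762 = (1/(-24358/41) - 32760) + 6762 = (-41/24358 - 32760) + 6762 = -797968121/24358 + 6762 = -633259325/24358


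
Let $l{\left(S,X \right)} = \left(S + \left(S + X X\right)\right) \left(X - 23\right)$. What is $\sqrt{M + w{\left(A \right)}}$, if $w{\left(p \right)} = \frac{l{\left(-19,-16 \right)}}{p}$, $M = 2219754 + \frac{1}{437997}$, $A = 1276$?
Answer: $\frac{\sqrt{173335362411793689702210}}{279442086} \approx 1489.9$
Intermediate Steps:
$l{\left(S,X \right)} = \left(-23 + X\right) \left(X^{2} + 2 S\right)$ ($l{\left(S,X \right)} = \left(S + \left(S + X^{2}\right)\right) \left(-23 + X\right) = \left(X^{2} + 2 S\right) \left(-23 + X\right) = \left(-23 + X\right) \left(X^{2} + 2 S\right)$)
$M = \frac{972245592739}{437997}$ ($M = 2219754 + \frac{1}{437997} = \frac{972245592739}{437997} \approx 2.2198 \cdot 10^{6}$)
$w{\left(p \right)} = - \frac{8502}{p}$ ($w{\left(p \right)} = \frac{\left(-16\right)^{3} - -874 - 23 \left(-16\right)^{2} + 2 \left(-19\right) \left(-16\right)}{p} = \frac{-4096 + 874 - 5888 + 608}{p} = - \frac{8502}{p}$)
$\sqrt{M + w{\left(A \right)}} = \sqrt{\frac{972245592739}{437997} - \frac{8502}{1276}} = \sqrt{\frac{972245592739}{437997} - \frac{4251}{638}} = \sqrt{\frac{620290826242235}{279442086}} = \frac{\sqrt{173335362411793689702210}}{279442086}$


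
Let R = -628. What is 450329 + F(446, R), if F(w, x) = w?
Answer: 450775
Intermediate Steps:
450329 + F(446, R) = 450329 + 446 = 450775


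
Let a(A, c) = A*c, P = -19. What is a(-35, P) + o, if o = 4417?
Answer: 5082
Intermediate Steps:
a(-35, P) + o = -35*(-19) + 4417 = 665 + 4417 = 5082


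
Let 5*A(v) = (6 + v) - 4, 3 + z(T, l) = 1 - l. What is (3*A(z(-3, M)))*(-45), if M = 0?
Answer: 0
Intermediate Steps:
z(T, l) = -2 - l (z(T, l) = -3 + (1 - l) = -2 - l)
A(v) = ⅖ + v/5 (A(v) = ((6 + v) - 4)/5 = (2 + v)/5 = ⅖ + v/5)
(3*A(z(-3, M)))*(-45) = (3*(⅖ + (-2 - 1*0)/5))*(-45) = (3*(⅖ + (-2 + 0)/5))*(-45) = (3*(⅖ + (⅕)*(-2)))*(-45) = (3*(⅖ - ⅖))*(-45) = (3*0)*(-45) = 0*(-45) = 0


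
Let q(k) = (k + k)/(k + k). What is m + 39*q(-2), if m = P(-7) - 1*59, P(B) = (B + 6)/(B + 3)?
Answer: -79/4 ≈ -19.750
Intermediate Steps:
P(B) = (6 + B)/(3 + B)
q(k) = 1 (q(k) = (2*k)/((2*k)) = (2*k)*(1/(2*k)) = 1)
m = -235/4 (m = (6 - 7)/(3 - 7) - 1*59 = -1/(-4) - 59 = -¼*(-1) - 59 = ¼ - 59 = -235/4 ≈ -58.750)
m + 39*q(-2) = -235/4 + 39*1 = -235/4 + 39 = -79/4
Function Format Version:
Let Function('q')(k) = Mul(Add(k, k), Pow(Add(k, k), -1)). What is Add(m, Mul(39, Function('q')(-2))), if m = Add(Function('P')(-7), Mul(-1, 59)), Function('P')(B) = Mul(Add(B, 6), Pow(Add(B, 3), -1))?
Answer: Rational(-79, 4) ≈ -19.750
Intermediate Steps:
Function('P')(B) = Mul(Pow(Add(3, B), -1), Add(6, B)) (Function('P')(B) = Mul(Add(6, B), Pow(Add(3, B), -1)) = Mul(Pow(Add(3, B), -1), Add(6, B)))
Function('q')(k) = 1 (Function('q')(k) = Mul(Mul(2, k), Pow(Mul(2, k), -1)) = Mul(Mul(2, k), Mul(Rational(1, 2), Pow(k, -1))) = 1)
m = Rational(-235, 4) (m = Add(Mul(Pow(Add(3, -7), -1), Add(6, -7)), Mul(-1, 59)) = Add(Mul(Pow(-4, -1), -1), -59) = Add(Mul(Rational(-1, 4), -1), -59) = Add(Rational(1, 4), -59) = Rational(-235, 4) ≈ -58.750)
Add(m, Mul(39, Function('q')(-2))) = Add(Rational(-235, 4), Mul(39, 1)) = Add(Rational(-235, 4), 39) = Rational(-79, 4)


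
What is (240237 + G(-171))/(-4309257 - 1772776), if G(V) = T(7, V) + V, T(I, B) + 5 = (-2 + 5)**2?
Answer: -240070/6082033 ≈ -0.039472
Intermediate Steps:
T(I, B) = 4 (T(I, B) = -5 + (-2 + 5)**2 = -5 + 3**2 = -5 + 9 = 4)
G(V) = 4 + V
(240237 + G(-171))/(-4309257 - 1772776) = (240237 + (4 - 171))/(-4309257 - 1772776) = (240237 - 167)/(-6082033) = 240070*(-1/6082033) = -240070/6082033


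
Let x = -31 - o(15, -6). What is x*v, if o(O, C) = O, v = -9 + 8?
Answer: 46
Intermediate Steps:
v = -1
x = -46 (x = -31 - 1*15 = -31 - 15 = -46)
x*v = -46*(-1) = 46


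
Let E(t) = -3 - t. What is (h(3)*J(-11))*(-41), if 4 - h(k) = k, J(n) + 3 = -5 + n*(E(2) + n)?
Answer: -6888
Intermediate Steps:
J(n) = -8 + n*(-5 + n) (J(n) = -3 + (-5 + n*((-3 - 1*2) + n)) = -3 + (-5 + n*((-3 - 2) + n)) = -3 + (-5 + n*(-5 + n)) = -8 + n*(-5 + n))
h(k) = 4 - k
(h(3)*J(-11))*(-41) = ((4 - 1*3)*(-8 + (-11)² - 5*(-11)))*(-41) = ((4 - 3)*(-8 + 121 + 55))*(-41) = (1*168)*(-41) = 168*(-41) = -6888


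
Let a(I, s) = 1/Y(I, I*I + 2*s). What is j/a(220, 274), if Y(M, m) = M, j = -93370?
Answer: -20541400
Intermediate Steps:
a(I, s) = 1/I
j/a(220, 274) = -93370/(1/220) = -93370/1/220 = -93370*220 = -20541400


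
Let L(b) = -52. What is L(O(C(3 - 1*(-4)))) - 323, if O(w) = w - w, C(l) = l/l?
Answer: -375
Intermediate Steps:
C(l) = 1
O(w) = 0
L(O(C(3 - 1*(-4)))) - 323 = -52 - 323 = -375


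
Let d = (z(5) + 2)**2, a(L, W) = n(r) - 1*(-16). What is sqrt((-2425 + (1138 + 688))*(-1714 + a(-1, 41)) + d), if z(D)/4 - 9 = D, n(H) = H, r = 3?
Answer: sqrt(1018669) ≈ 1009.3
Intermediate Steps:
a(L, W) = 19 (a(L, W) = 3 - 1*(-16) = 3 + 16 = 19)
z(D) = 36 + 4*D
d = 3364 (d = ((36 + 4*5) + 2)**2 = ((36 + 20) + 2)**2 = (56 + 2)**2 = 58**2 = 3364)
sqrt((-2425 + (1138 + 688))*(-1714 + a(-1, 41)) + d) = sqrt((-2425 + (1138 + 688))*(-1714 + 19) + 3364) = sqrt((-2425 + 1826)*(-1695) + 3364) = sqrt(-599*(-1695) + 3364) = sqrt(1015305 + 3364) = sqrt(1018669)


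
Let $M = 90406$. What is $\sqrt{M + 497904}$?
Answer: $\sqrt{588310} \approx 767.01$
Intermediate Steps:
$\sqrt{M + 497904} = \sqrt{90406 + 497904} = \sqrt{588310}$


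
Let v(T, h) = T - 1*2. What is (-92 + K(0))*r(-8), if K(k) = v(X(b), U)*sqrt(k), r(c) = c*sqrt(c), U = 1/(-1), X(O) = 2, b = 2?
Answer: 1472*I*sqrt(2) ≈ 2081.7*I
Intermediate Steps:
U = -1
v(T, h) = -2 + T (v(T, h) = T - 2 = -2 + T)
r(c) = c**(3/2)
K(k) = 0 (K(k) = (-2 + 2)*sqrt(k) = 0*sqrt(k) = 0)
(-92 + K(0))*r(-8) = (-92 + 0)*(-8)**(3/2) = -(-1472)*I*sqrt(2) = 1472*I*sqrt(2)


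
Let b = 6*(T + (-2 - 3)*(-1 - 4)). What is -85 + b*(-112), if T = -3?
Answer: -14869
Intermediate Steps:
b = 132 (b = 6*(-3 + (-2 - 3)*(-1 - 4)) = 6*(-3 - 5*(-5)) = 6*(-3 + 25) = 6*22 = 132)
-85 + b*(-112) = -85 + 132*(-112) = -85 - 14784 = -14869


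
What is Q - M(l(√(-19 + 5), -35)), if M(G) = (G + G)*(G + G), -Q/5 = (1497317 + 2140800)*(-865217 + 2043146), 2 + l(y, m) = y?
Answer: -21427217598425 + 16*I*√14 ≈ -2.1427e+13 + 59.867*I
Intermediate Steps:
l(y, m) = -2 + y
Q = -21427217598465 (Q = -5*(1497317 + 2140800)*(-865217 + 2043146) = -18190585*1177929 = -5*4285443519693 = -21427217598465)
M(G) = 4*G² (M(G) = (2*G)*(2*G) = 4*G²)
Q - M(l(√(-19 + 5), -35)) = -21427217598465 - 4*(-2 + √(-19 + 5))² = -21427217598465 - 4*(-2 + √(-14))² = -21427217598465 - 4*(-2 + I*√14)²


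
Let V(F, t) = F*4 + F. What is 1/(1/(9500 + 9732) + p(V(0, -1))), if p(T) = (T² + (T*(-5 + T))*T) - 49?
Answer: -19232/942367 ≈ -0.020408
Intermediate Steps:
V(F, t) = 5*F (V(F, t) = 4*F + F = 5*F)
p(T) = -49 + T² + T²*(-5 + T) (p(T) = (T² + T²*(-5 + T)) - 49 = -49 + T² + T²*(-5 + T))
1/(1/(9500 + 9732) + p(V(0, -1))) = 1/(1/(9500 + 9732) + (-49 + (5*0)³ - 4*(5*0)²)) = 1/(1/19232 + (-49 + 0³ - 4*0²)) = 1/(1/19232 + (-49 + 0 - 4*0)) = 1/(1/19232 + (-49 + 0 + 0)) = 1/(1/19232 - 49) = 1/(-942367/19232) = -19232/942367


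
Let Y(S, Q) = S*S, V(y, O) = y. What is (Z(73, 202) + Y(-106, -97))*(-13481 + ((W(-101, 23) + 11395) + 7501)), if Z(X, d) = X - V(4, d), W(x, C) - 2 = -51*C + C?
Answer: 48238435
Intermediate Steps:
Y(S, Q) = S²
W(x, C) = 2 - 50*C (W(x, C) = 2 + (-51*C + C) = 2 - 50*C)
Z(X, d) = -4 + X (Z(X, d) = X - 1*4 = X - 4 = -4 + X)
(Z(73, 202) + Y(-106, -97))*(-13481 + ((W(-101, 23) + 11395) + 7501)) = ((-4 + 73) + (-106)²)*(-13481 + (((2 - 50*23) + 11395) + 7501)) = (69 + 11236)*(-13481 + (((2 - 1150) + 11395) + 7501)) = 11305*(-13481 + ((-1148 + 11395) + 7501)) = 11305*(-13481 + (10247 + 7501)) = 11305*(-13481 + 17748) = 11305*4267 = 48238435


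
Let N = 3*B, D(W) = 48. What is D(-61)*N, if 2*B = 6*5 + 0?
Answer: 2160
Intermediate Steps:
B = 15 (B = (6*5 + 0)/2 = (30 + 0)/2 = (1/2)*30 = 15)
N = 45 (N = 3*15 = 45)
D(-61)*N = 48*45 = 2160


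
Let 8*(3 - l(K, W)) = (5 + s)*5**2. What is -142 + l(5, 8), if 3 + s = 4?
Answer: -631/4 ≈ -157.75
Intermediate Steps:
s = 1 (s = -3 + 4 = 1)
l(K, W) = -63/4 (l(K, W) = 3 - (5 + 1)*5**2/8 = 3 - 3*25/4 = 3 - 1/8*150 = 3 - 75/4 = -63/4)
-142 + l(5, 8) = -142 - 63/4 = -631/4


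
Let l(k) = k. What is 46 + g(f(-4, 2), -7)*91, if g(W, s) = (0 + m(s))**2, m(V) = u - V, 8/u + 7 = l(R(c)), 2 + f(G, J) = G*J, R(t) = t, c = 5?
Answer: 865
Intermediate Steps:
f(G, J) = -2 + G*J
u = -4 (u = 8/(-7 + 5) = 8/(-2) = 8*(-1/2) = -4)
m(V) = -4 - V
g(W, s) = (-4 - s)**2 (g(W, s) = (0 + (-4 - s))**2 = (-4 - s)**2)
46 + g(f(-4, 2), -7)*91 = 46 + (4 - 7)**2*91 = 46 + (-3)**2*91 = 46 + 9*91 = 46 + 819 = 865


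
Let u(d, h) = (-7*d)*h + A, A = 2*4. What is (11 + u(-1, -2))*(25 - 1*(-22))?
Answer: 235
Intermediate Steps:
A = 8
u(d, h) = 8 - 7*d*h (u(d, h) = (-7*d)*h + 8 = -7*d*h + 8 = 8 - 7*d*h)
(11 + u(-1, -2))*(25 - 1*(-22)) = (11 + (8 - 7*(-1)*(-2)))*(25 - 1*(-22)) = (11 + (8 - 14))*(25 + 22) = (11 - 6)*47 = 5*47 = 235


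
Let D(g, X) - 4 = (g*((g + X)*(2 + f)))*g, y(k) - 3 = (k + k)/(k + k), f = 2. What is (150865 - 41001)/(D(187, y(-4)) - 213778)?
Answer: 54932/13251271 ≈ 0.0041454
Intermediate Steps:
y(k) = 4 (y(k) = 3 + (k + k)/(k + k) = 3 + (2*k)/((2*k)) = 3 + (2*k)*(1/(2*k)) = 3 + 1 = 4)
D(g, X) = 4 + g**2*(4*X + 4*g) (D(g, X) = 4 + (g*((g + X)*(2 + 2)))*g = 4 + (g*((X + g)*4))*g = 4 + (g*(4*X + 4*g))*g = 4 + g**2*(4*X + 4*g))
(150865 - 41001)/(D(187, y(-4)) - 213778) = (150865 - 41001)/((4 + 4*187**3 + 4*4*187**2) - 213778) = 109864/((4 + 4*6539203 + 4*4*34969) - 213778) = 109864/((4 + 26156812 + 559504) - 213778) = 109864/(26716320 - 213778) = 109864/26502542 = 109864*(1/26502542) = 54932/13251271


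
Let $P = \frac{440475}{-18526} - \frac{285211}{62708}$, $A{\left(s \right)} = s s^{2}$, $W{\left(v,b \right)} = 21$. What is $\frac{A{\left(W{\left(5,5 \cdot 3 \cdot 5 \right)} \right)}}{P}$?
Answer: $- \frac{5379383393244}{16452562643} \approx -326.96$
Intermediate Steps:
$A{\left(s \right)} = s^{3}$
$P = - \frac{16452562643}{580864204}$ ($P = 440475 \left(- \frac{1}{18526}\right) - \frac{285211}{62708} = - \frac{440475}{18526} - \frac{285211}{62708} = - \frac{16452562643}{580864204} \approx -28.324$)
$\frac{A{\left(W{\left(5,5 \cdot 3 \cdot 5 \right)} \right)}}{P} = \frac{21^{3}}{- \frac{16452562643}{580864204}} = 9261 \left(- \frac{580864204}{16452562643}\right) = - \frac{5379383393244}{16452562643}$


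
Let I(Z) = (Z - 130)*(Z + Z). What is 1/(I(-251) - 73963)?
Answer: 1/117299 ≈ 8.5252e-6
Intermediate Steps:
I(Z) = 2*Z*(-130 + Z) (I(Z) = (-130 + Z)*(2*Z) = 2*Z*(-130 + Z))
1/(I(-251) - 73963) = 1/(2*(-251)*(-130 - 251) - 73963) = 1/(2*(-251)*(-381) - 73963) = 1/(191262 - 73963) = 1/117299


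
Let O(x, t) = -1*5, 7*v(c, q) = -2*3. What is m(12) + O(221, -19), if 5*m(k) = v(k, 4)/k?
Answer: -351/70 ≈ -5.0143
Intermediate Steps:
v(c, q) = -6/7 (v(c, q) = (-2*3)/7 = (1/7)*(-6) = -6/7)
O(x, t) = -5
m(k) = -6/(35*k) (m(k) = (-6/(7*k))/5 = -6/(35*k))
m(12) + O(221, -19) = -6/35/12 - 5 = -6/35*1/12 - 5 = -1/70 - 5 = -351/70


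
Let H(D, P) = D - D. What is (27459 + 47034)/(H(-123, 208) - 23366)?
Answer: -74493/23366 ≈ -3.1881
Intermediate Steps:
H(D, P) = 0
(27459 + 47034)/(H(-123, 208) - 23366) = (27459 + 47034)/(0 - 23366) = 74493/(-23366) = 74493*(-1/23366) = -74493/23366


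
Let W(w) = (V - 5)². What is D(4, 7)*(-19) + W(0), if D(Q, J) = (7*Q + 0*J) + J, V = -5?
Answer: -565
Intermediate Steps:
D(Q, J) = J + 7*Q (D(Q, J) = (7*Q + 0) + J = 7*Q + J = J + 7*Q)
W(w) = 100 (W(w) = (-5 - 5)² = (-10)² = 100)
D(4, 7)*(-19) + W(0) = (7 + 7*4)*(-19) + 100 = (7 + 28)*(-19) + 100 = 35*(-19) + 100 = -665 + 100 = -565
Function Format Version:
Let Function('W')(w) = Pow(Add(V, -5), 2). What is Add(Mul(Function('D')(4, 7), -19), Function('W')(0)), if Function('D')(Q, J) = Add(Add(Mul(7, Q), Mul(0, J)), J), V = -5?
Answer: -565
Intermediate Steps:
Function('D')(Q, J) = Add(J, Mul(7, Q)) (Function('D')(Q, J) = Add(Add(Mul(7, Q), 0), J) = Add(Mul(7, Q), J) = Add(J, Mul(7, Q)))
Function('W')(w) = 100 (Function('W')(w) = Pow(Add(-5, -5), 2) = Pow(-10, 2) = 100)
Add(Mul(Function('D')(4, 7), -19), Function('W')(0)) = Add(Mul(Add(7, Mul(7, 4)), -19), 100) = Add(Mul(Add(7, 28), -19), 100) = Add(Mul(35, -19), 100) = Add(-665, 100) = -565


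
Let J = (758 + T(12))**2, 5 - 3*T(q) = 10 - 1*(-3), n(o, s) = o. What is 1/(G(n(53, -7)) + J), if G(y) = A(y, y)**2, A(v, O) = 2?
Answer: 9/5134792 ≈ 1.7527e-6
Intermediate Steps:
T(q) = -8/3 (T(q) = 5/3 - (10 - 1*(-3))/3 = 5/3 - (10 + 3)/3 = 5/3 - 1/3*13 = 5/3 - 13/3 = -8/3)
G(y) = 4 (G(y) = 2**2 = 4)
J = 5134756/9 (J = (758 - 8/3)**2 = (2266/3)**2 = 5134756/9 ≈ 5.7053e+5)
1/(G(n(53, -7)) + J) = 1/(4 + 5134756/9) = 1/(5134792/9) = 9/5134792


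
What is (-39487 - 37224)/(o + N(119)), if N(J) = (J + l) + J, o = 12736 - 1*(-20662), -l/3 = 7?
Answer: -76711/33615 ≈ -2.2820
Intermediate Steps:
l = -21 (l = -3*7 = -21)
o = 33398 (o = 12736 + 20662 = 33398)
N(J) = -21 + 2*J (N(J) = (J - 21) + J = (-21 + J) + J = -21 + 2*J)
(-39487 - 37224)/(o + N(119)) = (-39487 - 37224)/(33398 + (-21 + 2*119)) = -76711/(33398 + (-21 + 238)) = -76711/(33398 + 217) = -76711/33615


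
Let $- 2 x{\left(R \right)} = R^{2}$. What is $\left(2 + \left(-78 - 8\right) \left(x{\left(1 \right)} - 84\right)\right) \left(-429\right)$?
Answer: $-3118401$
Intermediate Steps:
$x{\left(R \right)} = - \frac{R^{2}}{2}$
$\left(2 + \left(-78 - 8\right) \left(x{\left(1 \right)} - 84\right)\right) \left(-429\right) = \left(2 + \left(-78 - 8\right) \left(- \frac{1^{2}}{2} - 84\right)\right) \left(-429\right) = \left(2 - 86 \left(\left(- \frac{1}{2}\right) 1 - 84\right)\right) \left(-429\right) = \left(2 - 86 \left(- \frac{1}{2} - 84\right)\right) \left(-429\right) = \left(2 - -7267\right) \left(-429\right) = \left(2 + 7267\right) \left(-429\right) = 7269 \left(-429\right) = -3118401$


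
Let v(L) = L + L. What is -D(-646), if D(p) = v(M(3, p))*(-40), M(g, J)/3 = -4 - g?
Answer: -1680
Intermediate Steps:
M(g, J) = -12 - 3*g (M(g, J) = 3*(-4 - g) = -12 - 3*g)
v(L) = 2*L
D(p) = 1680 (D(p) = (2*(-12 - 3*3))*(-40) = (2*(-12 - 9))*(-40) = (2*(-21))*(-40) = -42*(-40) = 1680)
-D(-646) = -1*1680 = -1680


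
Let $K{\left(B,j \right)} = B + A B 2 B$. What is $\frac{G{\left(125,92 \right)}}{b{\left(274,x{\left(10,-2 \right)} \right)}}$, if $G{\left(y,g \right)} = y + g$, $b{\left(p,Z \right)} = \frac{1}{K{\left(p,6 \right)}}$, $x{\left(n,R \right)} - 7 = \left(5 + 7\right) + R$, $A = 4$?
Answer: $130391394$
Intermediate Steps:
$x{\left(n,R \right)} = 19 + R$ ($x{\left(n,R \right)} = 7 + \left(\left(5 + 7\right) + R\right) = 7 + \left(12 + R\right) = 19 + R$)
$K{\left(B,j \right)} = B + 8 B^{2}$ ($K{\left(B,j \right)} = B + 4 B 2 B = B + 8 B B = B + 8 B^{2}$)
$b{\left(p,Z \right)} = \frac{1}{p \left(1 + 8 p\right)}$
$G{\left(y,g \right)} = g + y$
$\frac{G{\left(125,92 \right)}}{b{\left(274,x{\left(10,-2 \right)} \right)}} = \frac{92 + 125}{\frac{1}{274} \frac{1}{1 + 8 \cdot 274}} = \frac{217}{\frac{1}{274} \frac{1}{1 + 2192}} = \frac{217}{\frac{1}{274} \cdot \frac{1}{2193}} = 217 \frac{1}{\frac{1}{600882}} = 217 \cdot 600882 = 130391394$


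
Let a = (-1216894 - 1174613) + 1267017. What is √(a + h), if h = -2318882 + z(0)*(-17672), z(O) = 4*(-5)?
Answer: 2*I*√772483 ≈ 1757.8*I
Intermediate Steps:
a = -1124490 (a = -2391507 + 1267017 = -1124490)
z(O) = -20
h = -1965442 (h = -2318882 - 20*(-17672) = -2318882 + 353440 = -1965442)
√(a + h) = √(-1124490 - 1965442) = √(-3089932) = 2*I*√772483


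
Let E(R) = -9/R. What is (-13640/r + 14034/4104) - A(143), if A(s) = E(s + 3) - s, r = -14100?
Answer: 1730164943/11734020 ≈ 147.45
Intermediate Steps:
A(s) = -s - 9/(3 + s) (A(s) = -9/(s + 3) - s = -9/(3 + s) - s = -s - 9/(3 + s))
(-13640/r + 14034/4104) - A(143) = (-13640/(-14100) + 14034/4104) - (-9 - 1*143*(3 + 143))/(3 + 143) = (-13640*(-1/14100) + 14034*(1/4104)) - (-9 - 1*143*146)/146 = (682/705 + 2339/684) - (-9 - 20878)/146 = 705161/160740 - (-20887)/146 = 705161/160740 - 1*(-20887/146) = 705161/160740 + 20887/146 = 1730164943/11734020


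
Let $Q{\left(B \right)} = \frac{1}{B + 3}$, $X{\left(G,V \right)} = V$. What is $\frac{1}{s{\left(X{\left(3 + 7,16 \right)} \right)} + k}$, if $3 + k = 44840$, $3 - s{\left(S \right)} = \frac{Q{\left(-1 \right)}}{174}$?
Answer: $\frac{348}{15604319} \approx 2.2302 \cdot 10^{-5}$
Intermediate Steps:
$Q{\left(B \right)} = \frac{1}{3 + B}$
$s{\left(S \right)} = \frac{1043}{348}$ ($s{\left(S \right)} = 3 - \frac{1}{\left(3 - 1\right) 174} = 3 - \frac{1}{2} \cdot \frac{1}{174} = 3 - \frac{1}{348} = \frac{1043}{348}$)
$k = 44837$ ($k = -3 + 44840 = 44837$)
$\frac{1}{s{\left(X{\left(3 + 7,16 \right)} \right)} + k} = \frac{1}{\frac{1043}{348} + 44837} = \frac{1}{\frac{15604319}{348}} = \frac{348}{15604319}$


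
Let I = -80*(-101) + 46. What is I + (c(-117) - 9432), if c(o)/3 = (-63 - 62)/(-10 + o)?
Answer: -165487/127 ≈ -1303.0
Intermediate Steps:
I = 8126 (I = 8080 + 46 = 8126)
c(o) = -375/(-10 + o) (c(o) = 3*((-63 - 62)/(-10 + o)) = 3*(-125/(-10 + o)) = -375/(-10 + o))
I + (c(-117) - 9432) = 8126 + (-375/(-10 - 117) - 9432) = 8126 + (-375/(-127) - 9432) = 8126 + (-375*(-1/127) - 9432) = 8126 + (375/127 - 9432) = 8126 - 1197489/127 = -165487/127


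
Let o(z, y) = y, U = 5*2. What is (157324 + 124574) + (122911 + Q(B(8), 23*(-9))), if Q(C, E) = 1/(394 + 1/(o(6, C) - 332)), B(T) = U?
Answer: 51356903725/126867 ≈ 4.0481e+5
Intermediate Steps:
U = 10
B(T) = 10
Q(C, E) = 1/(394 + 1/(-332 + C)) (Q(C, E) = 1/(394 + 1/(C - 332)) = 1/(394 + 1/(-332 + C)))
(157324 + 124574) + (122911 + Q(B(8), 23*(-9))) = (157324 + 124574) + (122911 + (-332 + 10)/(-130807 + 394*10)) = 281898 + (122911 - 322/(-130807 + 3940)) = 281898 + (122911 - 322/(-126867)) = 281898 + (122911 - 1/126867*(-322)) = 281898 + (122911 + 322/126867) = 281898 + 15593350159/126867 = 51356903725/126867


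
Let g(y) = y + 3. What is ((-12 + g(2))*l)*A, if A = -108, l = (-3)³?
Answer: -20412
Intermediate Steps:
l = -27
g(y) = 3 + y
((-12 + g(2))*l)*A = ((-12 + (3 + 2))*(-27))*(-108) = ((-12 + 5)*(-27))*(-108) = -7*(-27)*(-108) = 189*(-108) = -20412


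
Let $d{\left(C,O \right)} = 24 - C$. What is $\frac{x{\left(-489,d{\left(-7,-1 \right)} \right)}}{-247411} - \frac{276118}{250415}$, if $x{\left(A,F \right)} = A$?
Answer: $- \frac{68192177563}{61955425565} \approx -1.1007$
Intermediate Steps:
$\frac{x{\left(-489,d{\left(-7,-1 \right)} \right)}}{-247411} - \frac{276118}{250415} = - \frac{489}{-247411} - \frac{276118}{250415} = \left(-489\right) \left(- \frac{1}{247411}\right) - \frac{276118}{250415} = \frac{489}{247411} - \frac{276118}{250415} = - \frac{68192177563}{61955425565}$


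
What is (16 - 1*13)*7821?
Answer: 23463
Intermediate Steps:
(16 - 1*13)*7821 = (16 - 13)*7821 = 3*7821 = 23463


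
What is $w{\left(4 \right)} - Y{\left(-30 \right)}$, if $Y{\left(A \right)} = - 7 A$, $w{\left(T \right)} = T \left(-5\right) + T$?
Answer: $-226$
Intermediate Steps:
$w{\left(T \right)} = - 4 T$ ($w{\left(T \right)} = - 5 T + T = - 4 T$)
$w{\left(4 \right)} - Y{\left(-30 \right)} = \left(-4\right) 4 - \left(-7\right) \left(-30\right) = -16 - 210 = -226$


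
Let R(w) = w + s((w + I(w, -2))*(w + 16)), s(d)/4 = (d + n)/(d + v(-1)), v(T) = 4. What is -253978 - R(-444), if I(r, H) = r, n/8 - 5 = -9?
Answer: -24090420110/95017 ≈ -2.5354e+5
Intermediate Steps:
n = -32 (n = 40 + 8*(-9) = 40 - 72 = -32)
s(d) = 4*(-32 + d)/(4 + d) (s(d) = 4*((d - 32)/(d + 4)) = 4*((-32 + d)/(4 + d)) = 4*(-32 + d)/(4 + d))
R(w) = w + 4*(-32 + 2*w*(16 + w))/(4 + 2*w*(16 + w)) (R(w) = w + 4*(-32 + (w + w)*(w + 16))/(4 + (w + w)*(w + 16)) = w + 4*(-32 + (2*w)*(16 + w))/(4 + (2*w)*(16 + w)) = w + 4*(-32 + 2*w*(16 + w))/(4 + 2*w*(16 + w)))
-253978 - R(-444) = -253978 - (-64 + (-444)**3 + 20*(-444)**2 + 66*(-444))/(2 + (-444)**2 + 16*(-444)) = -253978 - (-64 - 87528384 + 20*197136 - 29304)/(2 + 197136 - 7104) = -253978 - (-64 - 87528384 + 3942720 - 29304)/190034 = -253978 - (-83615032)/190034 = -253978 - 1*(-41807516/95017) = -253978 + 41807516/95017 = -24090420110/95017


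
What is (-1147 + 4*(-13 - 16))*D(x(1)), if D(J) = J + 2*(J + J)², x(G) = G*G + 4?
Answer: -258915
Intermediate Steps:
x(G) = 4 + G² (x(G) = G² + 4 = 4 + G²)
D(J) = J + 8*J² (D(J) = J + 2*(2*J)² = J + 2*(4*J²) = J + 8*J²)
(-1147 + 4*(-13 - 16))*D(x(1)) = (-1147 + 4*(-13 - 16))*((4 + 1²)*(1 + 8*(4 + 1²))) = (-1147 + 4*(-29))*((4 + 1)*(1 + 8*(4 + 1))) = (-1147 - 116)*(5*(1 + 8*5)) = -6315*(1 + 40) = -6315*41 = -1263*205 = -258915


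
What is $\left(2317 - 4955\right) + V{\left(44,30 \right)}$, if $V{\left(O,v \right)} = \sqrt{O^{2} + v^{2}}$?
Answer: $-2638 + 2 \sqrt{709} \approx -2584.7$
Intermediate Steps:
$\left(2317 - 4955\right) + V{\left(44,30 \right)} = \left(2317 - 4955\right) + \sqrt{44^{2} + 30^{2}} = -2638 + \sqrt{1936 + 900} = -2638 + \sqrt{2836} = -2638 + 2 \sqrt{709}$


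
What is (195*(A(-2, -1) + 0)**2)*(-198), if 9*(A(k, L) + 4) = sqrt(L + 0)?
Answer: -1851850/3 + 34320*I ≈ -6.1728e+5 + 34320.0*I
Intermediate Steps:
A(k, L) = -4 + sqrt(L)/9 (A(k, L) = -4 + sqrt(L + 0)/9 = -4 + sqrt(L)/9)
(195*(A(-2, -1) + 0)**2)*(-198) = (195*((-4 + sqrt(-1)/9) + 0)**2)*(-198) = (195*((-4 + I/9) + 0)**2)*(-198) = (195*(-4 + I/9)**2)*(-198) = -38610*(-4 + I/9)**2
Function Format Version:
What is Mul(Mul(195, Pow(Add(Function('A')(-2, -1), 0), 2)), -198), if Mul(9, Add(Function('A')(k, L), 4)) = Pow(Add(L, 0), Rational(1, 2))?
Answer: Add(Rational(-1851850, 3), Mul(34320, I)) ≈ Add(-6.1728e+5, Mul(34320., I))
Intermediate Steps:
Function('A')(k, L) = Add(-4, Mul(Rational(1, 9), Pow(L, Rational(1, 2)))) (Function('A')(k, L) = Add(-4, Mul(Rational(1, 9), Pow(Add(L, 0), Rational(1, 2)))) = Add(-4, Mul(Rational(1, 9), Pow(L, Rational(1, 2)))))
Mul(Mul(195, Pow(Add(Function('A')(-2, -1), 0), 2)), -198) = Mul(Mul(195, Pow(Add(Add(-4, Mul(Rational(1, 9), Pow(-1, Rational(1, 2)))), 0), 2)), -198) = Mul(Mul(195, Pow(Add(Add(-4, Mul(Rational(1, 9), I)), 0), 2)), -198) = Mul(Mul(195, Pow(Add(-4, Mul(Rational(1, 9), I)), 2)), -198) = Mul(-38610, Pow(Add(-4, Mul(Rational(1, 9), I)), 2))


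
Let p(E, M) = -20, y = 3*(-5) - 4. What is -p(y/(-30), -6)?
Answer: 20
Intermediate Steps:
y = -19 (y = -15 - 4 = -19)
-p(y/(-30), -6) = -1*(-20) = 20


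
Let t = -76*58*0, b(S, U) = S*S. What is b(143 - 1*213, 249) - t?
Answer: 4900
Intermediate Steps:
b(S, U) = S²
t = 0 (t = -4408*0 = 0)
b(143 - 1*213, 249) - t = (143 - 1*213)² - 1*0 = (143 - 213)² + 0 = (-70)² + 0 = 4900 + 0 = 4900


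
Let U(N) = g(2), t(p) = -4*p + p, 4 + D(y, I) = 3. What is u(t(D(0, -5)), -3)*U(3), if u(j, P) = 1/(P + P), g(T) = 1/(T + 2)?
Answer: -1/24 ≈ -0.041667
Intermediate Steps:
g(T) = 1/(2 + T)
D(y, I) = -1 (D(y, I) = -4 + 3 = -1)
t(p) = -3*p
u(j, P) = 1/(2*P)
U(N) = ¼ (U(N) = 1/(2 + 2) = 1/4 = ¼)
u(t(D(0, -5)), -3)*U(3) = ((½)/(-3))*(¼) = ((½)*(-⅓))*(¼) = -⅙*¼ = -1/24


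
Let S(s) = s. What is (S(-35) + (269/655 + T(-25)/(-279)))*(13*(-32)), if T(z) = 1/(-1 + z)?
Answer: 2629535504/182745 ≈ 14389.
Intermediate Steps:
(S(-35) + (269/655 + T(-25)/(-279)))*(13*(-32)) = (-35 + (269/655 + 1/(-1 - 25*(-279))))*(13*(-32)) = (-35 + (269*(1/655) - 1/279/(-26)))*(-416) = (-35 + (269/655 - 1/26*(-1/279)))*(-416) = (-35 + (269/655 + 1/7254))*(-416) = (-35 + 1951981/4751370)*(-416) = -164345969/4751370*(-416) = 2629535504/182745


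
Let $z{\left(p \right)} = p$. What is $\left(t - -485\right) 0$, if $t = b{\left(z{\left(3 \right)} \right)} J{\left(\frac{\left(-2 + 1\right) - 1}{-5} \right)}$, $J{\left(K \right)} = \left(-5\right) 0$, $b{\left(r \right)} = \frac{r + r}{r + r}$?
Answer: $0$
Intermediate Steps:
$b{\left(r \right)} = 1$ ($b{\left(r \right)} = \frac{2 r}{2 r} = 2 r \frac{1}{2 r} = 1$)
$J{\left(K \right)} = 0$
$t = 0$ ($t = 1 \cdot 0 = 0$)
$\left(t - -485\right) 0 = \left(0 - -485\right) 0 = \left(0 + 485\right) 0 = 485 \cdot 0 = 0$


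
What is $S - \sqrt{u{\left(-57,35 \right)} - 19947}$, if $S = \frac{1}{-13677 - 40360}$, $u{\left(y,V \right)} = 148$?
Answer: $- \frac{1}{54037} - i \sqrt{19799} \approx -1.8506 \cdot 10^{-5} - 140.71 i$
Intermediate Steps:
$S = - \frac{1}{54037}$ ($S = \frac{1}{-54037} = - \frac{1}{54037} \approx -1.8506 \cdot 10^{-5}$)
$S - \sqrt{u{\left(-57,35 \right)} - 19947} = - \frac{1}{54037} - \sqrt{148 - 19947} = - \frac{1}{54037} - \sqrt{-19799} = - \frac{1}{54037} - i \sqrt{19799}$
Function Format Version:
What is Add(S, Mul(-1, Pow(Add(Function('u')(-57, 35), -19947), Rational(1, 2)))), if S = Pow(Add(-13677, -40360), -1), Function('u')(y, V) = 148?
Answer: Add(Rational(-1, 54037), Mul(-1, I, Pow(19799, Rational(1, 2)))) ≈ Add(-1.8506e-5, Mul(-140.71, I))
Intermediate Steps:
S = Rational(-1, 54037) (S = Pow(-54037, -1) = Rational(-1, 54037) ≈ -1.8506e-5)
Add(S, Mul(-1, Pow(Add(Function('u')(-57, 35), -19947), Rational(1, 2)))) = Add(Rational(-1, 54037), Mul(-1, Pow(Add(148, -19947), Rational(1, 2)))) = Add(Rational(-1, 54037), Mul(-1, Pow(-19799, Rational(1, 2)))) = Add(Rational(-1, 54037), Mul(-1, Mul(I, Pow(19799, Rational(1, 2))))) = Add(Rational(-1, 54037), Mul(-1, I, Pow(19799, Rational(1, 2))))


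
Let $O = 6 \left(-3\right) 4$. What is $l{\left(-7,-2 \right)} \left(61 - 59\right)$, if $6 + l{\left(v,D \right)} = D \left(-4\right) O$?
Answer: $-1164$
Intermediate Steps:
$O = -72$ ($O = \left(-18\right) 4 = -72$)
$l{\left(v,D \right)} = -6 + 288 D$ ($l{\left(v,D \right)} = -6 + D \left(-4\right) \left(-72\right) = -6 + - 4 D \left(-72\right) = -6 + 288 D$)
$l{\left(-7,-2 \right)} \left(61 - 59\right) = \left(-6 + 288 \left(-2\right)\right) \left(61 - 59\right) = \left(-6 - 576\right) 2 = \left(-582\right) 2 = -1164$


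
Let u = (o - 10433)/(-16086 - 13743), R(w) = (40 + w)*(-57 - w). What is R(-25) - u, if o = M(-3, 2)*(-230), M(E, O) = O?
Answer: -4776271/9943 ≈ -480.37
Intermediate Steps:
o = -460 (o = 2*(-230) = -460)
R(w) = (-57 - w)*(40 + w)
u = 3631/9943 (u = (-460 - 10433)/(-16086 - 13743) = -10893/(-29829) = -10893*(-1/29829) = 3631/9943 ≈ 0.36518)
R(-25) - u = (-2280 - 1*(-25)² - 97*(-25)) - 1*3631/9943 = (-2280 - 1*625 + 2425) - 3631/9943 = (-2280 - 625 + 2425) - 3631/9943 = -480 - 3631/9943 = -4776271/9943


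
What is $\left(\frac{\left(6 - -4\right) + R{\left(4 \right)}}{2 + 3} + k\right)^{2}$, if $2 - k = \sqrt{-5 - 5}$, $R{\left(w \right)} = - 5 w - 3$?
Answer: $- \frac{241}{25} + \frac{6 i \sqrt{10}}{5} \approx -9.64 + 3.7947 i$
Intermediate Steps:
$R{\left(w \right)} = -3 - 5 w$
$k = 2 - i \sqrt{10}$ ($k = 2 - \sqrt{-5 - 5} = 2 - \sqrt{-10} = 2 - i \sqrt{10} \approx 2.0 - 3.1623 i$)
$\left(\frac{\left(6 - -4\right) + R{\left(4 \right)}}{2 + 3} + k\right)^{2} = \left(\frac{\left(6 - -4\right) - 23}{2 + 3} + \left(2 - i \sqrt{10}\right)\right)^{2} = \left(\frac{\left(6 + 4\right) - 23}{5} + \left(2 - i \sqrt{10}\right)\right)^{2} = \left(\left(10 - 23\right) \frac{1}{5} + \left(2 - i \sqrt{10}\right)\right)^{2} = \left(\left(-13\right) \frac{1}{5} + \left(2 - i \sqrt{10}\right)\right)^{2} = \left(- \frac{13}{5} + \left(2 - i \sqrt{10}\right)\right)^{2} = \left(- \frac{3}{5} - i \sqrt{10}\right)^{2}$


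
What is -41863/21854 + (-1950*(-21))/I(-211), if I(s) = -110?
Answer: -89952623/240394 ≈ -374.19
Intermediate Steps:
-41863/21854 + (-1950*(-21))/I(-211) = -41863/21854 - 1950*(-21)/(-110) = -41863*1/21854 + 40950*(-1/110) = -41863/21854 - 4095/11 = -89952623/240394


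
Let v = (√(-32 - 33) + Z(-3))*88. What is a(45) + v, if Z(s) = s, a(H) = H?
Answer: -219 + 88*I*√65 ≈ -219.0 + 709.48*I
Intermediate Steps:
v = -264 + 88*I*√65 (v = (√(-32 - 33) - 3)*88 = (√(-65) - 3)*88 = (I*√65 - 3)*88 = (-3 + I*√65)*88 = -264 + 88*I*√65 ≈ -264.0 + 709.48*I)
a(45) + v = 45 + (-264 + 88*I*√65) = -219 + 88*I*√65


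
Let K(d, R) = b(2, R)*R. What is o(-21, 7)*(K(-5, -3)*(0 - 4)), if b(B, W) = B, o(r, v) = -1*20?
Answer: -480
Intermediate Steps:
o(r, v) = -20
K(d, R) = 2*R
o(-21, 7)*(K(-5, -3)*(0 - 4)) = -20*2*(-3)*(0 - 4) = -(-120)*(-4) = -20*24 = -480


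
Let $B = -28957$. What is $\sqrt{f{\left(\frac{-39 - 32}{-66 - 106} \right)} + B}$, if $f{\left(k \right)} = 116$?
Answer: $i \sqrt{28841} \approx 169.83 i$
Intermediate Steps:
$\sqrt{f{\left(\frac{-39 - 32}{-66 - 106} \right)} + B} = \sqrt{116 - 28957} = \sqrt{-28841} = i \sqrt{28841}$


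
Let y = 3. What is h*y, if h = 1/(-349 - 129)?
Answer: -3/478 ≈ -0.0062762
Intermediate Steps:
h = -1/478 (h = 1/(-478) = -1/478 ≈ -0.0020920)
h*y = -1/478*3 = -3/478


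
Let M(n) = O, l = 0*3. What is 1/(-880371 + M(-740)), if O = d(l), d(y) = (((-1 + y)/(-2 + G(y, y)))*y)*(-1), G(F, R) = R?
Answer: -1/880371 ≈ -1.1359e-6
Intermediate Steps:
l = 0
d(y) = -y*(-1 + y)/(-2 + y) (d(y) = (((-1 + y)/(-2 + y))*y)*(-1) = (y*(-1 + y)/(-2 + y))*(-1) = -y*(-1 + y)/(-2 + y))
O = 0 (O = 0*(1 - 1*0)/(-2 + 0) = 0*(1 + 0)/(-2) = 0*(-½)*1 = 0)
M(n) = 0
1/(-880371 + M(-740)) = 1/(-880371 + 0) = 1/(-880371) = -1/880371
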